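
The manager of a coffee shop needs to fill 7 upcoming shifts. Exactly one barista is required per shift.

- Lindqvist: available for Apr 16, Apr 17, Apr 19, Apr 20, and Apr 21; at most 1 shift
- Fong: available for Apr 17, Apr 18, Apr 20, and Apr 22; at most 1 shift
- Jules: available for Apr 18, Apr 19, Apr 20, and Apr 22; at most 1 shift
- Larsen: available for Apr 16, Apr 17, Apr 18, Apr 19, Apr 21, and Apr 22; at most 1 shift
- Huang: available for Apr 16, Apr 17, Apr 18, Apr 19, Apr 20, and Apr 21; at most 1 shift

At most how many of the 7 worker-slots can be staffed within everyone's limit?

Total capacity across all baristas is 1+1+1+1+1 = 5, and 7 slots are needed, so at most 5 can be filled.
An assignment achieving 5: Apr 16→Lindqvist, Apr 17→Huang, Apr 18→Jules, Apr 21→Larsen, Apr 22→Fong.
Loads: Lindqvist 1/1, Fong 1/1, Jules 1/1, Larsen 1/1, Huang 1/1.

5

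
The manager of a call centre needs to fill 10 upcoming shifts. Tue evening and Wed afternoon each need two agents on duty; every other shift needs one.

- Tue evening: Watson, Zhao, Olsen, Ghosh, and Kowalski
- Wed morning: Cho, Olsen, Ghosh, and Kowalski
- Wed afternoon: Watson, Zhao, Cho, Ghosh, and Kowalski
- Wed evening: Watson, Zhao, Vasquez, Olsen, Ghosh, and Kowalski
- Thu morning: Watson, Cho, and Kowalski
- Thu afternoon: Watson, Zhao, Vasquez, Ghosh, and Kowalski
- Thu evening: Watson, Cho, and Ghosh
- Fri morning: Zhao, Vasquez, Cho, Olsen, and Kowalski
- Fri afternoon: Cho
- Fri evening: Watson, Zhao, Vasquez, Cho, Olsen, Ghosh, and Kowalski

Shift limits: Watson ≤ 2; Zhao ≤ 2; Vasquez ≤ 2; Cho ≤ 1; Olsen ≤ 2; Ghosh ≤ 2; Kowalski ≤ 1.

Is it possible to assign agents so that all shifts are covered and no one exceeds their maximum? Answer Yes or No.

Fri afternoon can only be covered by Cho, so that assignment is forced.
One valid schedule: Tue evening→Olsen+Ghosh, Wed morning→Olsen, Wed afternoon→Ghosh+Kowalski, Wed evening→Vasquez, Thu morning→Watson, Thu afternoon→Zhao, Thu evening→Watson, Fri morning→Zhao, Fri afternoon→Cho, Fri evening→Vasquez.
Loads: Watson 2/2, Zhao 2/2, Vasquez 2/2, Cho 1/1, Olsen 2/2, Ghosh 2/2, Kowalski 1/1 — all within limits.

Yes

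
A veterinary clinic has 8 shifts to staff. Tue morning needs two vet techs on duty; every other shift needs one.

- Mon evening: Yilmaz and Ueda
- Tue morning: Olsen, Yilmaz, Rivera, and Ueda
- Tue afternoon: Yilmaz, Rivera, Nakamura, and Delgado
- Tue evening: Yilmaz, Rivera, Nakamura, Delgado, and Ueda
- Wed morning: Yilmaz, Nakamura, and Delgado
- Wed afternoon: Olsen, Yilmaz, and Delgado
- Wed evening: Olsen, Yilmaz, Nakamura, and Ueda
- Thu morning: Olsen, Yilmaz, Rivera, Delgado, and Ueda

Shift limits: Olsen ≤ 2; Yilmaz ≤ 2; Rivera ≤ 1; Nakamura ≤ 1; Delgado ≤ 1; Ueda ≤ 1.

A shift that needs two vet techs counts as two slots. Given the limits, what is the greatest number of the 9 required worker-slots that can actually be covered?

8

Total capacity across all vet techs is 2+2+1+1+1+1 = 8, and 9 slots are needed, so at most 8 can be filled.
An assignment achieving 8: Mon evening→Yilmaz, Tue morning→Olsen+Rivera, Tue afternoon→Nakamura, Tue evening→Delgado, Wed morning→Yilmaz, Wed afternoon→Olsen, Wed evening→Ueda.
Loads: Olsen 2/2, Yilmaz 2/2, Rivera 1/1, Nakamura 1/1, Delgado 1/1, Ueda 1/1.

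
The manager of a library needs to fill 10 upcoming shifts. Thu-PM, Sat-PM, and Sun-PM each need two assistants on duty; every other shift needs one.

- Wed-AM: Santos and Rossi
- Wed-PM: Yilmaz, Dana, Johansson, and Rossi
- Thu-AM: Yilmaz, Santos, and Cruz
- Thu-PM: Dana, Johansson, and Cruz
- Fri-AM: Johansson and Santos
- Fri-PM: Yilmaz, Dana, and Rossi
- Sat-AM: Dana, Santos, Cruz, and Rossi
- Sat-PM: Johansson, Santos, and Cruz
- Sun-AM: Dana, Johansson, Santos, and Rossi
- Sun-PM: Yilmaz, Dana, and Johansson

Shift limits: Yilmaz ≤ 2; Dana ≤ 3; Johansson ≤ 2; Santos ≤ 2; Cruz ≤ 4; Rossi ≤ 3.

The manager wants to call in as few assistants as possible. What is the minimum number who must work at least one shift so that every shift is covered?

5

13 slots to fill and no one can take more than 4, so at least ⌈13/4⌉ = 4 assistants are needed.
Any 4 assistants together have capacity at most 4+3+3+2 = 12 < 13 slots, so 4 can never suffice.
Yilmaz, Dana, Johansson, Santos, and Cruz alone can cover everything: Wed-AM→Santos, Wed-PM→Yilmaz, Thu-AM→Cruz, Thu-PM→Dana+Cruz, Fri-AM→Johansson, Fri-PM→Yilmaz, Sat-AM→Cruz, Sat-PM→Santos+Cruz, Sun-AM→Dana, Sun-PM→Dana+Johansson.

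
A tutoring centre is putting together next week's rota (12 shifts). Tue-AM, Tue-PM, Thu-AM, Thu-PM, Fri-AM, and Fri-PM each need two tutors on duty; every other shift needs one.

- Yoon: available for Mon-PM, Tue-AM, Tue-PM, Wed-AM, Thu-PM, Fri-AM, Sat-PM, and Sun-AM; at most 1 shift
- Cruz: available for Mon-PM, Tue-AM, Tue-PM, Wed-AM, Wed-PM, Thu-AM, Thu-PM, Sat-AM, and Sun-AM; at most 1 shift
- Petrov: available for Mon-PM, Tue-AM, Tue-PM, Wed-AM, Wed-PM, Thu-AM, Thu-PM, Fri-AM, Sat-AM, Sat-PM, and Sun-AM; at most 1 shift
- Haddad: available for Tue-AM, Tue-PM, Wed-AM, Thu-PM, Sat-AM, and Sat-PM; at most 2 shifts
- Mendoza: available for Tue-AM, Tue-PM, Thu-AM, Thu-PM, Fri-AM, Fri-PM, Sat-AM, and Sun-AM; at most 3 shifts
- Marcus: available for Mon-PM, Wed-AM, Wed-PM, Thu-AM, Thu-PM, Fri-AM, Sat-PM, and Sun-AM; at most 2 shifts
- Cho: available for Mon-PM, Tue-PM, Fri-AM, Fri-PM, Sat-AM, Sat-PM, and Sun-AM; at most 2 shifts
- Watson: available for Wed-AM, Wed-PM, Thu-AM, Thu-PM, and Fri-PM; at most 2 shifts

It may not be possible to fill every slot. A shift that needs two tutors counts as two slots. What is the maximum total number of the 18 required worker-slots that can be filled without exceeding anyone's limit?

Total capacity across all tutors is 1+1+1+2+3+2+2+2 = 14, and 18 slots are needed, so at most 14 can be filled.
An assignment achieving 14: Mon-PM→Yoon, Tue-AM→Petrov+Haddad, Wed-AM→Watson, Wed-PM→Cruz, Thu-AM→Mendoza+Marcus, Thu-PM→Watson, Fri-AM→Mendoza+Marcus, Fri-PM→Mendoza+Cho, Sat-AM→Haddad, Sat-PM→Cho.
Loads: Yoon 1/1, Cruz 1/1, Petrov 1/1, Haddad 2/2, Mendoza 3/3, Marcus 2/2, Cho 2/2, Watson 2/2.

14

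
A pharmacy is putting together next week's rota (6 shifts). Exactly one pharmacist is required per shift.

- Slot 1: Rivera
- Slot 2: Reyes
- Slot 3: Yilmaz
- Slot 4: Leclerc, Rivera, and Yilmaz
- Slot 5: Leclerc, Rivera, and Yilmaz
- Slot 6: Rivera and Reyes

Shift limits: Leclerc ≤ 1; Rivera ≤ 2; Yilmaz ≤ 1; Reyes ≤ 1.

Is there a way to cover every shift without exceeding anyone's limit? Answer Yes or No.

No

Total capacity is 1+2+1+1 = 5 but 6 worker-slots are needed — infeasible.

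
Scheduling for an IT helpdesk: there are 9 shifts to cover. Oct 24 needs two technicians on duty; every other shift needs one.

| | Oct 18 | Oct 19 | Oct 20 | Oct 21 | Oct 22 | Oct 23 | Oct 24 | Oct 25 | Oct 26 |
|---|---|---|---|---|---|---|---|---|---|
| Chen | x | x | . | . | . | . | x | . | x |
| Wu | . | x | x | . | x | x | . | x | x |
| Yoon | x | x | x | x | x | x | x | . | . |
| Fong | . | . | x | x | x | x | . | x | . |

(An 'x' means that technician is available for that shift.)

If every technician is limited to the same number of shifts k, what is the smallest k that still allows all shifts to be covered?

With 4 technicians and 10 worker-slots to fill, someone must work at least ⌈10/4⌉ = 3 shifts, so k ≥ 3.
k = 3 works: Oct 18→Chen, Oct 19→Wu, Oct 20→Wu, Oct 21→Yoon, Oct 22→Yoon, Oct 23→Fong, Oct 24→Chen+Yoon, Oct 25→Wu, Oct 26→Chen.
Loads: Chen 3, Wu 3, Yoon 3, Fong 1 — all ≤ 3.

3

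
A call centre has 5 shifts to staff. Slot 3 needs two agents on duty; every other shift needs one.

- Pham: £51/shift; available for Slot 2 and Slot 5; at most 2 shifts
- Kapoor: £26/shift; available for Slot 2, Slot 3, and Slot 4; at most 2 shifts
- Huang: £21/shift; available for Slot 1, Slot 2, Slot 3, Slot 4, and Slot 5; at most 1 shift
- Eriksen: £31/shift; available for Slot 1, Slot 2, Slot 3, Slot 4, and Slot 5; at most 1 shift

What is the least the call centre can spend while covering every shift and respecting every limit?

Picking the cheapest available agent for each shift independently would cost £131, but that ignores the shift limits.
An optimal schedule: Slot 1→Huang, Slot 2→Pham, Slot 3→Kapoor+Eriksen, Slot 4→Kapoor, Slot 5→Pham.
Total: 21 + 51 + 26 + 31 + 26 + 51 = £206.

£206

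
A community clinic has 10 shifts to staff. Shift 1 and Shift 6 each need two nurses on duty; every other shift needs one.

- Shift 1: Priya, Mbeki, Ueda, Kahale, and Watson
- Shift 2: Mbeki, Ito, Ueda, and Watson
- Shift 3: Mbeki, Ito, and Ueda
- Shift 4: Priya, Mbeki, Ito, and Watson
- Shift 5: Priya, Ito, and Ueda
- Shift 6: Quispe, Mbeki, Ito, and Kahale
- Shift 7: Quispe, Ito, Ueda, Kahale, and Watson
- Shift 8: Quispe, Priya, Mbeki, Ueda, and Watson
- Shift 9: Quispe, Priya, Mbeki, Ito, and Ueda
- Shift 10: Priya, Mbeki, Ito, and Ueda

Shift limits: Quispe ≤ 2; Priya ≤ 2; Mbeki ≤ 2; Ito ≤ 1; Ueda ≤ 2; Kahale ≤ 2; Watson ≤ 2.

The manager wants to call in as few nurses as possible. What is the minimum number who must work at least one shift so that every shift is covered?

6

12 slots to fill and no one can take more than 2, so at least ⌈12/2⌉ = 6 nurses are needed.
Quispe, Priya, Mbeki, Ueda, Kahale, and Watson alone can cover everything: Shift 1→Kahale+Watson, Shift 2→Mbeki, Shift 3→Mbeki, Shift 4→Priya, Shift 5→Priya, Shift 6→Quispe+Kahale, Shift 7→Quispe, Shift 8→Watson, Shift 9→Ueda, Shift 10→Ueda.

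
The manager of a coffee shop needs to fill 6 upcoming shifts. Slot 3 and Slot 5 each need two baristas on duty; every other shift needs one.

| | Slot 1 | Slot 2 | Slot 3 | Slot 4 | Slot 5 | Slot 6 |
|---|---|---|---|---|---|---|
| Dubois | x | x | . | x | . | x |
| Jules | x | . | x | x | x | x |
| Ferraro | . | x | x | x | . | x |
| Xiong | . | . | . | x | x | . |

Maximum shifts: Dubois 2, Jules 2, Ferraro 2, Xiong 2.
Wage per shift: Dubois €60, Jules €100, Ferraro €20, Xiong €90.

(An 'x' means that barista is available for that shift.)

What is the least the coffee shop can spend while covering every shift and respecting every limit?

Slot 3 can only be covered by Jules and Ferraro, so that assignment is forced.
Slot 5 can only be covered by Jules and Xiong, so that assignment is forced.
Picking the cheapest available barista for each shift independently would cost €430, but that ignores the shift limits.
An optimal schedule: Slot 1→Dubois, Slot 2→Dubois, Slot 3→Jules+Ferraro, Slot 4→Xiong, Slot 5→Jules+Xiong, Slot 6→Ferraro.
Total: 60 + 60 + 100 + 20 + 90 + 100 + 90 + 20 = €540.

€540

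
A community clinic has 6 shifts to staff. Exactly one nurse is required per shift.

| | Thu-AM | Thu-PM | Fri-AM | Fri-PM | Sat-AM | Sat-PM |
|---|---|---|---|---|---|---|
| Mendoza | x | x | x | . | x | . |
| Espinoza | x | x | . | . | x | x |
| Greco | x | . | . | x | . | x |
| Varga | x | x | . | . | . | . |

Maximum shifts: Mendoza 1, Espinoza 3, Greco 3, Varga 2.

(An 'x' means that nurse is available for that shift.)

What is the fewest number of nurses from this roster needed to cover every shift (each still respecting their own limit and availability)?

6 slots to fill and no one can take more than 3, so at least ⌈6/3⌉ = 2 nurses are needed.
Shifts {Thu-PM, Fri-AM, Fri-PM} need 3 slots, but among the nurses available for them (Mendoza, Espinoza, Greco, and Varga) any 2 together supply at most 2. So 2 nurses are not enough.
Mendoza, Espinoza, and Greco alone can cover everything: Thu-AM→Greco, Thu-PM→Espinoza, Fri-AM→Mendoza, Fri-PM→Greco, Sat-AM→Espinoza, Sat-PM→Espinoza.

3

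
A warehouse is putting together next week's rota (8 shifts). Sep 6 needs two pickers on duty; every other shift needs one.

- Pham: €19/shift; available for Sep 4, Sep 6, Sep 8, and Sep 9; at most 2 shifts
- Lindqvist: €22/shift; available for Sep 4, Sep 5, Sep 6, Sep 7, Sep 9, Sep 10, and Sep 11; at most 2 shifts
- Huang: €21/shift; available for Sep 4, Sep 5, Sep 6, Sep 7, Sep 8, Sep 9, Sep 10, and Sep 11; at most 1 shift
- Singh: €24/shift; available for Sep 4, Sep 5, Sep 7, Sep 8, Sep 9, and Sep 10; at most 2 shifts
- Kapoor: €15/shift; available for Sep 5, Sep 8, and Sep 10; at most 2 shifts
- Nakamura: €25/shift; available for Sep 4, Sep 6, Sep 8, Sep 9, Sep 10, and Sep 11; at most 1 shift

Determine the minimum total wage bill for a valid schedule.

Picking the cheapest available picker for each shift independently would cost €165, but that ignores the shift limits.
An optimal schedule: Sep 4→Pham, Sep 5→Kapoor, Sep 6→Pham+Lindqvist, Sep 7→Huang, Sep 8→Kapoor, Sep 9→Singh, Sep 10→Singh, Sep 11→Lindqvist.
Total: 19 + 15 + 19 + 22 + 21 + 15 + 24 + 24 + 22 = €181.

€181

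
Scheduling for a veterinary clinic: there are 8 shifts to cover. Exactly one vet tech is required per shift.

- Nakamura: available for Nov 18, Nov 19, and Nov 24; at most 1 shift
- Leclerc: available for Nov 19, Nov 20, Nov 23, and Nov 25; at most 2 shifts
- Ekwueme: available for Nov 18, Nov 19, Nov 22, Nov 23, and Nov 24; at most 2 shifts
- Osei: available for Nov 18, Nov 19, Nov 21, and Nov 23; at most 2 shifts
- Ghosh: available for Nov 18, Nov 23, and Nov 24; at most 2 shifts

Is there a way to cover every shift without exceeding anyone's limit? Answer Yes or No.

Yes

Nov 20 can only be covered by Leclerc, so that assignment is forced.
Nov 21 can only be covered by Osei, so that assignment is forced.
Nov 22 can only be covered by Ekwueme, so that assignment is forced.
One valid schedule: Nov 18→Ekwueme, Nov 19→Osei, Nov 20→Leclerc, Nov 21→Osei, Nov 22→Ekwueme, Nov 23→Ghosh, Nov 24→Nakamura, Nov 25→Leclerc.
Loads: Nakamura 1/1, Leclerc 2/2, Ekwueme 2/2, Osei 2/2, Ghosh 1/2 — all within limits.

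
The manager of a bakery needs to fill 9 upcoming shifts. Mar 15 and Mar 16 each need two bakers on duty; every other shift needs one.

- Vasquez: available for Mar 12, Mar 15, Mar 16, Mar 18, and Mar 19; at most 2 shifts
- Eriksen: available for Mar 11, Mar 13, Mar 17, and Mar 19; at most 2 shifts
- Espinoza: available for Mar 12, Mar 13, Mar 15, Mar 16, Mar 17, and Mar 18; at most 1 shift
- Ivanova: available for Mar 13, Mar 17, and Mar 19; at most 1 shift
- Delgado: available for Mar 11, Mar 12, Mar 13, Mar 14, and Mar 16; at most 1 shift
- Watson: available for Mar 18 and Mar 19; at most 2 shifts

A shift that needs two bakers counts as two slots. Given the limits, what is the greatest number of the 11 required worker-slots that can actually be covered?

9

Total capacity across all bakers is 2+2+1+1+1+2 = 9, and 11 slots are needed, so at most 9 can be filled.
An assignment achieving 9: Mar 11→Eriksen, Mar 12→Vasquez, Mar 13→Ivanova, Mar 14→Delgado, Mar 15→Vasquez+Espinoza, Mar 17→Eriksen, Mar 18→Watson, Mar 19→Watson.
Loads: Vasquez 2/2, Eriksen 2/2, Espinoza 1/1, Ivanova 1/1, Delgado 1/1, Watson 2/2.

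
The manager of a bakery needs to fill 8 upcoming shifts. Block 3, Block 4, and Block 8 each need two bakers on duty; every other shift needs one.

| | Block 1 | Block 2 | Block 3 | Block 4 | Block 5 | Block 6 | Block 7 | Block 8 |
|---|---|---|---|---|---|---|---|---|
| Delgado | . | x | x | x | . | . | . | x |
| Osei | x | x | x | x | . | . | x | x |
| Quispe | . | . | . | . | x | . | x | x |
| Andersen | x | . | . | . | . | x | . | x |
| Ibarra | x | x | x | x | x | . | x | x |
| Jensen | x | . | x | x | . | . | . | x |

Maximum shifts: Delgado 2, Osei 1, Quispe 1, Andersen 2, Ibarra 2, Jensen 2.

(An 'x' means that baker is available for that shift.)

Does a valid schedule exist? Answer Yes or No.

No

Total capacity is 2+1+1+2+2+2 = 10 but 11 worker-slots are needed — infeasible.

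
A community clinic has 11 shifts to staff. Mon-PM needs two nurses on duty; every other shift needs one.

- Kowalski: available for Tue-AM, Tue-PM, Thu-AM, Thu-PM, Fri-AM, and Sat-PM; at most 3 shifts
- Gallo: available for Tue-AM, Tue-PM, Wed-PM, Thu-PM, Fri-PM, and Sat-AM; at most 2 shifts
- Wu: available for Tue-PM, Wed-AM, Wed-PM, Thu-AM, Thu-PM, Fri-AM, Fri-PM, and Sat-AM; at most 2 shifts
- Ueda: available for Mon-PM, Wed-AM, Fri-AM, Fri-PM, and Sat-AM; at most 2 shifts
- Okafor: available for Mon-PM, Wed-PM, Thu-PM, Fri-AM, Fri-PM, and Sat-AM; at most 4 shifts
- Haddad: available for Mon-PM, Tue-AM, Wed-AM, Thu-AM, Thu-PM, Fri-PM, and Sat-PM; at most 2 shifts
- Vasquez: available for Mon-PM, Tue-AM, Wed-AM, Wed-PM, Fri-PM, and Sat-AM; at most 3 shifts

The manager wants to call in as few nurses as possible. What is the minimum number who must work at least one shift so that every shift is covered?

4

12 slots to fill and no one can take more than 4, so at least ⌈12/4⌉ = 3 nurses are needed.
Any 3 nurses together have capacity at most 4+3+3 = 10 < 12 slots, so 3 can never suffice.
Kowalski, Gallo, Okafor, and Vasquez alone can cover everything: Mon-PM→Okafor+Vasquez, Tue-AM→Gallo, Tue-PM→Kowalski, Wed-AM→Vasquez, Wed-PM→Gallo, Thu-AM→Kowalski, Thu-PM→Okafor, Fri-AM→Okafor, Fri-PM→Okafor, Sat-AM→Vasquez, Sat-PM→Kowalski.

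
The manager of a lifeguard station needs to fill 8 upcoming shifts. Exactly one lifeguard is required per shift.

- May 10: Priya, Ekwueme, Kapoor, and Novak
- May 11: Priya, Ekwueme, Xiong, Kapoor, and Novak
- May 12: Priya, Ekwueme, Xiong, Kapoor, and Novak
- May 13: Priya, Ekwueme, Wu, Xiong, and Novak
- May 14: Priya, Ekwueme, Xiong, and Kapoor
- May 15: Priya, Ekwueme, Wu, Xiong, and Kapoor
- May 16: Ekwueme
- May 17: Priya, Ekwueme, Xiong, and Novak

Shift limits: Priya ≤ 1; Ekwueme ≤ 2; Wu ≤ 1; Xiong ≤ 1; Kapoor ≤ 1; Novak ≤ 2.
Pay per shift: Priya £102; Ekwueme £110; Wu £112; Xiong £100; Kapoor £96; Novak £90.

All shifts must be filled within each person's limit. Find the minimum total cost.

May 16 can only be covered by Ekwueme, so that assignment is forced.
Picking the cheapest available lifeguard for each shift independently would cost £752, but that ignores the shift limits.
An optimal schedule: May 10→Priya, May 11→Kapoor, May 12→Novak, May 13→Novak, May 14→Ekwueme, May 15→Wu, May 16→Ekwueme, May 17→Xiong.
Total: 102 + 96 + 90 + 90 + 110 + 112 + 110 + 100 = £810.

£810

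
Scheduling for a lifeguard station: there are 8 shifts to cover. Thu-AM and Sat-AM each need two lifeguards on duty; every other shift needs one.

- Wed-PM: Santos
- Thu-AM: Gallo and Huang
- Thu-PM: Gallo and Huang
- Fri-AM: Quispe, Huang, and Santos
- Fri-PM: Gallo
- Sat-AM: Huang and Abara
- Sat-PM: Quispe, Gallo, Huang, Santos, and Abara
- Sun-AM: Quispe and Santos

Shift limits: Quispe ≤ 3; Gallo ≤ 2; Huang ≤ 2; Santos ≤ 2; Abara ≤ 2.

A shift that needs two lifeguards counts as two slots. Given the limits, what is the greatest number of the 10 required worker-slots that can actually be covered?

9

Total capacity across all lifeguards is 3+2+2+2+2 = 11, and 10 slots are needed, so at most 10 can be filled.
Shifts {Thu-AM, Thu-PM, Fri-PM, Sat-AM} need 6 slots but only Gallo, Huang, and Abara are available for them, supplying at most 5 — so at least 1 slot must go unfilled.
An assignment achieving 9: Wed-PM→Santos, Thu-AM→Gallo+Huang, Thu-PM→Huang, Fri-AM→Quispe, Fri-PM→Gallo, Sat-AM→Abara, Sat-PM→Quispe, Sun-AM→Quispe.
Loads: Quispe 3/3, Gallo 2/2, Huang 2/2, Santos 1/2, Abara 1/2.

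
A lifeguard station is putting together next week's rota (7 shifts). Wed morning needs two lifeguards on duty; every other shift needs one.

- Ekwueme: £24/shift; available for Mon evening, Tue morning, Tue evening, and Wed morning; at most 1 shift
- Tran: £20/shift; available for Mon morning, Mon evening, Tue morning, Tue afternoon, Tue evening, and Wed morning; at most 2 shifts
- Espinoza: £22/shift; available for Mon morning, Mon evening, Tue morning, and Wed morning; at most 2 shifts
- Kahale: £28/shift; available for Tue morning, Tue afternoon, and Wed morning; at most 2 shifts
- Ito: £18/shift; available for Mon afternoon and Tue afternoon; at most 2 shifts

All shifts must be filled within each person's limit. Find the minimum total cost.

Mon afternoon can only be covered by Ito, so that assignment is forced.
Picking the cheapest available lifeguard for each shift independently would cost £158, but that ignores the shift limits.
An optimal schedule: Mon morning→Tran, Mon afternoon→Ito, Mon evening→Espinoza, Tue morning→Espinoza, Tue afternoon→Ito, Tue evening→Tran, Wed morning→Ekwueme+Kahale.
Total: 20 + 18 + 22 + 22 + 18 + 20 + 24 + 28 = £172.

£172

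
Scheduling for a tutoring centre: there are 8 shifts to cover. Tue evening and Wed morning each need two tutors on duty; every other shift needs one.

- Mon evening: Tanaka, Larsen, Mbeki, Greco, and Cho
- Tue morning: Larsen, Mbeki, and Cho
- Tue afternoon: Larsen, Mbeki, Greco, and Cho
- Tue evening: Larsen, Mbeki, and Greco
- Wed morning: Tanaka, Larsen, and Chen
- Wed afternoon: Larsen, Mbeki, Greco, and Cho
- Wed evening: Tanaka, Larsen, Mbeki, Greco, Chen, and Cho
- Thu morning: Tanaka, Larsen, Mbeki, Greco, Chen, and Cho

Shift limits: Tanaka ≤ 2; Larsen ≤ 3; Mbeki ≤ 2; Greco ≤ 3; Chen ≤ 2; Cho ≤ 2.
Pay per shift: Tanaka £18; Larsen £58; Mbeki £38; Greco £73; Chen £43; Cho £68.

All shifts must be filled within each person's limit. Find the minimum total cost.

Picking the cheapest available tutor for each shift independently would cost £325, but that ignores the shift limits.
An optimal schedule: Mon evening→Tanaka, Tue morning→Mbeki, Tue afternoon→Larsen, Tue evening→Mbeki+Larsen, Wed morning→Tanaka+Chen, Wed afternoon→Larsen, Wed evening→Chen, Thu morning→Cho.
Total: 18 + 38 + 58 + 38 + 58 + 18 + 43 + 58 + 43 + 68 = £440.

£440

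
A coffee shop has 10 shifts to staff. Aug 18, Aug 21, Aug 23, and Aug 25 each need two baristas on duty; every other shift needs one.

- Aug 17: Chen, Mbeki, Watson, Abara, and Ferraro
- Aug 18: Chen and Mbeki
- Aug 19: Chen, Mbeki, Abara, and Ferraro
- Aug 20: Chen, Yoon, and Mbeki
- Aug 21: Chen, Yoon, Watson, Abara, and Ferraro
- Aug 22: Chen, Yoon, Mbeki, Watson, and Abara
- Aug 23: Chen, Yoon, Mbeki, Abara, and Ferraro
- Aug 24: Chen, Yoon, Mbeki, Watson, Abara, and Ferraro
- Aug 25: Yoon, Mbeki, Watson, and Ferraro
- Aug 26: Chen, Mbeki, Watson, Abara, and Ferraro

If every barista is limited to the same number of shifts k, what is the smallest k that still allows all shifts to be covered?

3

With 6 baristas and 14 worker-slots to fill, someone must work at least ⌈14/6⌉ = 3 shifts, so k ≥ 3.
k = 3 works: Aug 17→Mbeki, Aug 18→Chen+Mbeki, Aug 19→Chen, Aug 20→Chen, Aug 21→Watson+Abara, Aug 22→Yoon, Aug 23→Abara+Ferraro, Aug 24→Yoon, Aug 25→Yoon+Watson, Aug 26→Mbeki.
Loads: Chen 3, Yoon 3, Mbeki 3, Watson 2, Abara 2, Ferraro 1 — all ≤ 3.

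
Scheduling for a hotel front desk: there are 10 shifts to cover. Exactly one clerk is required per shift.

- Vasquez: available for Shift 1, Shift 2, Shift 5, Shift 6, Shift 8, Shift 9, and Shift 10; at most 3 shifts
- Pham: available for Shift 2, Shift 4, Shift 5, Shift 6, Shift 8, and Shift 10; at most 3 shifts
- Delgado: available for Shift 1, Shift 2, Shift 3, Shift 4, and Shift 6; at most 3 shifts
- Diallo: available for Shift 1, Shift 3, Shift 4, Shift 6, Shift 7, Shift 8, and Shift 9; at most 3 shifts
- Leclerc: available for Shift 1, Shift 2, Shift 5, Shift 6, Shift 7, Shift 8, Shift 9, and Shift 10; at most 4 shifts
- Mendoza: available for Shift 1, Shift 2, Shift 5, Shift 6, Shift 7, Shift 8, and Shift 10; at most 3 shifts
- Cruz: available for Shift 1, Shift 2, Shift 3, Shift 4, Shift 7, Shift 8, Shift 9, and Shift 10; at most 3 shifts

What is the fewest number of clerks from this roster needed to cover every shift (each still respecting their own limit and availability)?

10 slots to fill and no one can take more than 4, so at least ⌈10/4⌉ = 3 clerks are needed.
Vasquez, Delgado, and Leclerc alone can cover everything: Shift 1→Delgado, Shift 2→Leclerc, Shift 3→Delgado, Shift 4→Delgado, Shift 5→Vasquez, Shift 6→Leclerc, Shift 7→Leclerc, Shift 8→Vasquez, Shift 9→Vasquez, Shift 10→Leclerc.

3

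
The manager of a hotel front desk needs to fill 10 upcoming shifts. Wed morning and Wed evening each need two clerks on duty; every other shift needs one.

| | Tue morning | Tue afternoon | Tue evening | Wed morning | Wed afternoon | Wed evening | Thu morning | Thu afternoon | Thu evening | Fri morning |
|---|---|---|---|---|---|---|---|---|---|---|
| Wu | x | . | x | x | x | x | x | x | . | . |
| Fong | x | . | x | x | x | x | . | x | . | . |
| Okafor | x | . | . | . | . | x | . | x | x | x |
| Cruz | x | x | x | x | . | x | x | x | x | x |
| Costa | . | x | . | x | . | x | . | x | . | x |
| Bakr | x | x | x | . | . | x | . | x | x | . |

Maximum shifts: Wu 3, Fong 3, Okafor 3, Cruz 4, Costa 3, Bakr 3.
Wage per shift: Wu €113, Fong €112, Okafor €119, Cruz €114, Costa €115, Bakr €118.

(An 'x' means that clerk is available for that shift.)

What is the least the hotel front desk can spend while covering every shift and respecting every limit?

€1361

Picking the cheapest available clerk for each shift independently would cost €1353, but that ignores the shift limits.
An optimal schedule: Tue morning→Fong, Tue afternoon→Cruz, Tue evening→Fong, Wed morning→Wu+Cruz, Wed afternoon→Fong, Wed evening→Wu+Costa, Thu morning→Wu, Thu afternoon→Costa, Thu evening→Cruz, Fri morning→Cruz.
Total: 112 + 114 + 112 + 113 + 114 + 112 + 113 + 115 + 113 + 115 + 114 + 114 = €1361.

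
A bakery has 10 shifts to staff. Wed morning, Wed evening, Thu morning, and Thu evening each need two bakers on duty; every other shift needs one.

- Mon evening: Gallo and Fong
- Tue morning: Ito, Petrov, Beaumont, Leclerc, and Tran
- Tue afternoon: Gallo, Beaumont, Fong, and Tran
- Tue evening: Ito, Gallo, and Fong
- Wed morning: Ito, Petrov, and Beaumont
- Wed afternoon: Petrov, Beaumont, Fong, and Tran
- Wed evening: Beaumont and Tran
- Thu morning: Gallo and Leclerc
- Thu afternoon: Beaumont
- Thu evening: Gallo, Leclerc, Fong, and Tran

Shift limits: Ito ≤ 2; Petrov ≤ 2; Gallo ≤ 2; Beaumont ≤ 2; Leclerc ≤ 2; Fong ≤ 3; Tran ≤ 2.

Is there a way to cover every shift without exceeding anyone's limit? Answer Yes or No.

Yes

Wed evening can only be covered by Beaumont and Tran, so that assignment is forced.
Thu morning can only be covered by Gallo and Leclerc, so that assignment is forced.
Thu afternoon can only be covered by Beaumont, so that assignment is forced.
One valid schedule: Mon evening→Gallo, Tue morning→Leclerc, Tue afternoon→Fong, Tue evening→Ito, Wed morning→Ito+Petrov, Wed afternoon→Petrov, Wed evening→Beaumont+Tran, Thu morning→Gallo+Leclerc, Thu afternoon→Beaumont, Thu evening→Fong+Tran.
Loads: Ito 2/2, Petrov 2/2, Gallo 2/2, Beaumont 2/2, Leclerc 2/2, Fong 2/3, Tran 2/2 — all within limits.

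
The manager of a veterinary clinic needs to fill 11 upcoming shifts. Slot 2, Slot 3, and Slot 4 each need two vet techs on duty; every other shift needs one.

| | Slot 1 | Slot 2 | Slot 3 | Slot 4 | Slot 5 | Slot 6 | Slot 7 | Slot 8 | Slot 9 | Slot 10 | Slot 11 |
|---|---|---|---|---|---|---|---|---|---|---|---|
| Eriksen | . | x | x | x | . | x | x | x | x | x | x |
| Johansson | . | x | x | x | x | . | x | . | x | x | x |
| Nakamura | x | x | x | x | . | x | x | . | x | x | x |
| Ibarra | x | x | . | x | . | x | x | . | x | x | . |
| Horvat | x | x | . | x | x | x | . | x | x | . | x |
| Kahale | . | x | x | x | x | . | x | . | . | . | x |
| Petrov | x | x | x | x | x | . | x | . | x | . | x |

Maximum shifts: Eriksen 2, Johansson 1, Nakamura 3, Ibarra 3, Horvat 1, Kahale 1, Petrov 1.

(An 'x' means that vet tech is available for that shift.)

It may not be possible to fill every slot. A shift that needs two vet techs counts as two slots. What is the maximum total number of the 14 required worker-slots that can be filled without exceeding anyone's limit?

12

Total capacity across all vet techs is 2+1+3+3+1+1+1 = 12, and 14 slots are needed, so at most 12 can be filled.
An assignment achieving 12: Slot 1→Nakamura, Slot 2→Ibarra+Petrov, Slot 3→Nakamura+Kahale, Slot 5→Johansson, Slot 6→Eriksen, Slot 7→Ibarra, Slot 8→Eriksen, Slot 9→Ibarra, Slot 10→Nakamura, Slot 11→Horvat.
Loads: Eriksen 2/2, Johansson 1/1, Nakamura 3/3, Ibarra 3/3, Horvat 1/1, Kahale 1/1, Petrov 1/1.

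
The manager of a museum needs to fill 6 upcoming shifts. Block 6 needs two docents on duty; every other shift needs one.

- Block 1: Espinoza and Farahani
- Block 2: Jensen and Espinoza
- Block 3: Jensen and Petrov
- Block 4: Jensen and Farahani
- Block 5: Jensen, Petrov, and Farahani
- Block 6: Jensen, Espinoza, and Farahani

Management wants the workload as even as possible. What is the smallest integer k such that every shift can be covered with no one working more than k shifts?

With 4 docents and 7 worker-slots to fill, someone must work at least ⌈7/4⌉ = 2 shifts, so k ≥ 2.
k = 2 works: Block 1→Espinoza, Block 2→Jensen, Block 3→Jensen, Block 4→Farahani, Block 5→Petrov, Block 6→Espinoza+Farahani.
Loads: Jensen 2, Petrov 1, Espinoza 2, Farahani 2 — all ≤ 2.

2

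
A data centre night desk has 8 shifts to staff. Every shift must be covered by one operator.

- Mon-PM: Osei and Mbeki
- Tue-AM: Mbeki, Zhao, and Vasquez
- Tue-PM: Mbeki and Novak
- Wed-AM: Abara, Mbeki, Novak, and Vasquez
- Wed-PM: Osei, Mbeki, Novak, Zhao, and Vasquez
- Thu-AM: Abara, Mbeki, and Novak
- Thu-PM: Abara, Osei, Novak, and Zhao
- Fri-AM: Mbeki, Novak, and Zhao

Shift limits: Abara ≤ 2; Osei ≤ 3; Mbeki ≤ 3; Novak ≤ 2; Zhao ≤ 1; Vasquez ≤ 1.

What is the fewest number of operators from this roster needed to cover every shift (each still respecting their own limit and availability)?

3

8 slots to fill and no one can take more than 3, so at least ⌈8/3⌉ = 3 operators are needed.
Abara, Osei, and Mbeki alone can cover everything: Mon-PM→Osei, Tue-AM→Mbeki, Tue-PM→Mbeki, Wed-AM→Abara, Wed-PM→Osei, Thu-AM→Abara, Thu-PM→Osei, Fri-AM→Mbeki.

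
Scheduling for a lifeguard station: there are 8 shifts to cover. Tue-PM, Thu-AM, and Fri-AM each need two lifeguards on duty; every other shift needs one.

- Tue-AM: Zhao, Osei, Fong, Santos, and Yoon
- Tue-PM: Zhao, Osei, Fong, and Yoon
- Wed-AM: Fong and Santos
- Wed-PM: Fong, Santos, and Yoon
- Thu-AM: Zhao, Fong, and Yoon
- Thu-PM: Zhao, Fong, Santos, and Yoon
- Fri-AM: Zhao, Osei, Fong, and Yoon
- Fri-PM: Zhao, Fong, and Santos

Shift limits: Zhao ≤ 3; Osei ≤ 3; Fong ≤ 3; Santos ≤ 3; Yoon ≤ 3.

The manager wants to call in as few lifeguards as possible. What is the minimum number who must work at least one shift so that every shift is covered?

11 slots to fill and no one can take more than 3, so at least ⌈11/3⌉ = 4 lifeguards are needed.
Zhao, Osei, Fong, and Santos alone can cover everything: Tue-AM→Osei, Tue-PM→Zhao+Osei, Wed-AM→Fong, Wed-PM→Fong, Thu-AM→Zhao+Fong, Thu-PM→Santos, Fri-AM→Zhao+Osei, Fri-PM→Santos.

4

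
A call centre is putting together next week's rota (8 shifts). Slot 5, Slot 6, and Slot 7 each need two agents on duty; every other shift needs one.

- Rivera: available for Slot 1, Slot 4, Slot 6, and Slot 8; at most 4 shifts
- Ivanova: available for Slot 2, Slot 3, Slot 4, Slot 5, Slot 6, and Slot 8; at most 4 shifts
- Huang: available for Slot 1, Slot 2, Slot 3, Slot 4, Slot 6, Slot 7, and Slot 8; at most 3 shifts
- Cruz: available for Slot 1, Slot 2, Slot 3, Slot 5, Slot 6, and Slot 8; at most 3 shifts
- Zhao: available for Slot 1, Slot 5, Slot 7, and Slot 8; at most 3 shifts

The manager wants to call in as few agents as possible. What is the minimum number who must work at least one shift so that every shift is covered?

4

11 slots to fill and no one can take more than 4, so at least ⌈11/4⌉ = 3 agents are needed.
No set of 3 agents can cover every shift (each such set leaves at least one shift with no one available or exceeds a cap).
Rivera, Ivanova, Huang, and Zhao alone can cover everything: Slot 1→Rivera, Slot 2→Ivanova, Slot 3→Ivanova, Slot 4→Rivera, Slot 5→Ivanova+Zhao, Slot 6→Rivera+Ivanova, Slot 7→Huang+Zhao, Slot 8→Rivera.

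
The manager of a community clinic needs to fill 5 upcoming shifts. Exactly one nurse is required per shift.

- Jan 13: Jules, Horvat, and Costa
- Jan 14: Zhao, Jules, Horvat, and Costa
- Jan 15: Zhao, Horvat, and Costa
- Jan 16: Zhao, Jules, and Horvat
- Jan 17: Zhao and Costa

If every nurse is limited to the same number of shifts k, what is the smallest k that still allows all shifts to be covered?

2

With 4 nurses and 5 worker-slots to fill, someone must work at least ⌈5/4⌉ = 2 shifts, so k ≥ 2.
k = 2 works: Jan 13→Jules, Jan 14→Horvat, Jan 15→Zhao, Jan 16→Jules, Jan 17→Zhao.
Loads: Zhao 2, Jules 2, Horvat 1, Costa 0 — all ≤ 2.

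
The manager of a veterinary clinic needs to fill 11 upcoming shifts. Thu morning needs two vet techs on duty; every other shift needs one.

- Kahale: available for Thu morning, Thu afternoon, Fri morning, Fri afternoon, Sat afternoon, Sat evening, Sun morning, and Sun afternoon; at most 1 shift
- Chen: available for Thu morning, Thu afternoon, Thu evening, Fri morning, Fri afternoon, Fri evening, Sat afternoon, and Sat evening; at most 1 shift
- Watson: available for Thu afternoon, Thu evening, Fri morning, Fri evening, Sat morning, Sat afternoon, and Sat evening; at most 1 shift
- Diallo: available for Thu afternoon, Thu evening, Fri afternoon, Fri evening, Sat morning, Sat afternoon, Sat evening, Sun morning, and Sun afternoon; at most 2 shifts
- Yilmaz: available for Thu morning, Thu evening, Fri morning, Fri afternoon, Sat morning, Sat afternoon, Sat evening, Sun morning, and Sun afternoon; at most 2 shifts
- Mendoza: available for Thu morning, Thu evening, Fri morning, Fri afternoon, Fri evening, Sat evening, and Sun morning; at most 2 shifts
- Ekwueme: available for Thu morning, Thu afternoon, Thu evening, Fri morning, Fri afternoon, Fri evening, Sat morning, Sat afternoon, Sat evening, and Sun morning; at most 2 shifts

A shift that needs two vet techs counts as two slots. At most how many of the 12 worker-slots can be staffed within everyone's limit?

Total capacity across all vet techs is 1+1+1+2+2+2+2 = 11, and 12 slots are needed, so at most 11 can be filled.
An assignment achieving 11: Thu morning→Chen+Yilmaz, Thu afternoon→Diallo, Thu evening→Mendoza, Fri morning→Mendoza, Fri afternoon→Ekwueme, Fri evening→Diallo, Sat morning→Watson, Sat afternoon→Ekwueme, Sun morning→Yilmaz, Sun afternoon→Kahale.
Loads: Kahale 1/1, Chen 1/1, Watson 1/1, Diallo 2/2, Yilmaz 2/2, Mendoza 2/2, Ekwueme 2/2.

11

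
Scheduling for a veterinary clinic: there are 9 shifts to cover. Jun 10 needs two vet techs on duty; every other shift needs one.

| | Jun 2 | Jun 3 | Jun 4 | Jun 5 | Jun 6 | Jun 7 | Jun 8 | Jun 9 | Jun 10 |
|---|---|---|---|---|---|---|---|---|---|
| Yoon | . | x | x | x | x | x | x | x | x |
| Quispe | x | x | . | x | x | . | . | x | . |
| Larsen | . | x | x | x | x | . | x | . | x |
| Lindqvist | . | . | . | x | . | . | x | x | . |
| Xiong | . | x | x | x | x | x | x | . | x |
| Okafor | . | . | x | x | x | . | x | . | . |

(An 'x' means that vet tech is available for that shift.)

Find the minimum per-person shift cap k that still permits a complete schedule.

2

With 6 vet techs and 10 worker-slots to fill, someone must work at least ⌈10/6⌉ = 2 shifts, so k ≥ 2.
k = 2 works: Jun 2→Quispe, Jun 3→Quispe, Jun 4→Larsen, Jun 5→Lindqvist, Jun 6→Xiong, Jun 7→Yoon, Jun 8→Lindqvist, Jun 9→Yoon, Jun 10→Larsen+Xiong.
Loads: Yoon 2, Quispe 2, Larsen 2, Lindqvist 2, Xiong 2, Okafor 0 — all ≤ 2.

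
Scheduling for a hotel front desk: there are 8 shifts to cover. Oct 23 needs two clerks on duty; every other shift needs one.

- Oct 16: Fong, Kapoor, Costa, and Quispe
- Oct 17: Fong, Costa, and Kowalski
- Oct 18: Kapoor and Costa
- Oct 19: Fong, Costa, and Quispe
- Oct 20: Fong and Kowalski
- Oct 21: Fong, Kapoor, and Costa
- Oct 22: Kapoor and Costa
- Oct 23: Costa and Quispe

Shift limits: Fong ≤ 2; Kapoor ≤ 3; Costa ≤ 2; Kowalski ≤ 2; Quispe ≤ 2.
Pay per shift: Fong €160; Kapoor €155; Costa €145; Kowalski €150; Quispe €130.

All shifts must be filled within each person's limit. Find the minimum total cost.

€1315

Oct 23 can only be covered by Costa and Quispe, so that assignment is forced.
Picking the cheapest available clerk for each shift independently would cost €1265, but that ignores the shift limits.
An optimal schedule: Oct 16→Kapoor, Oct 17→Kowalski, Oct 18→Costa, Oct 19→Quispe, Oct 20→Kowalski, Oct 21→Kapoor, Oct 22→Kapoor, Oct 23→Quispe+Costa.
Total: 155 + 150 + 145 + 130 + 150 + 155 + 155 + 130 + 145 = €1315.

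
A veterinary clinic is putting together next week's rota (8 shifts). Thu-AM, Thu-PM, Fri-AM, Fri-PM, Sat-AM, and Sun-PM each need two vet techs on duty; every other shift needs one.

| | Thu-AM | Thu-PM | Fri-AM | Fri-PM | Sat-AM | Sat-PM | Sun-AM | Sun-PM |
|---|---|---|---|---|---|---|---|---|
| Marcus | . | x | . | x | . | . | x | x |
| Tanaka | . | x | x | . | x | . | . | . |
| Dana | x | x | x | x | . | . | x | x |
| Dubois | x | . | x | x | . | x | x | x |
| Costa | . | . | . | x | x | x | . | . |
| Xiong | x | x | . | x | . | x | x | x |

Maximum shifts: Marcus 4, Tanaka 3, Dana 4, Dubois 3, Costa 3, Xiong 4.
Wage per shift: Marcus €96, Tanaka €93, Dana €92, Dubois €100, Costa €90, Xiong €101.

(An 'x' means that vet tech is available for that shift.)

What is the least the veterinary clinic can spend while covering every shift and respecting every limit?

€1305

Sat-AM can only be covered by Tanaka and Costa, so that assignment is forced.
Picking the cheapest available vet tech for each shift independently would cost €1297, but that ignores the shift limits.
An optimal schedule: Thu-AM→Dana+Dubois, Thu-PM→Tanaka+Marcus, Fri-AM→Dana+Tanaka, Fri-PM→Costa+Marcus, Sat-AM→Costa+Tanaka, Sat-PM→Costa, Sun-AM→Dana, Sun-PM→Dana+Marcus.
Total: 92 + 100 + 93 + 96 + 92 + 93 + 90 + 96 + 90 + 93 + 90 + 92 + 92 + 96 = €1305.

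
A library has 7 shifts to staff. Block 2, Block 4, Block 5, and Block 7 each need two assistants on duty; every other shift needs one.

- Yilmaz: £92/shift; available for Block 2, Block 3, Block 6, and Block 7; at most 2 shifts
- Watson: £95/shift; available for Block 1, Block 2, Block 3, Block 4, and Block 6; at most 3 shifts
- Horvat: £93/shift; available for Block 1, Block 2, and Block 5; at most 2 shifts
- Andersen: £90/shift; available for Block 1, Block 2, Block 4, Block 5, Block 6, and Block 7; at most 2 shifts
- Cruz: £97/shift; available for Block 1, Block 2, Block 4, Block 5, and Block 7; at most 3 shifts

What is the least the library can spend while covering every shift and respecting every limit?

£1029

Picking the cheapest available assistant for each shift independently would cost £1004, but that ignores the shift limits.
An optimal schedule: Block 1→Watson, Block 2→Horvat+Cruz, Block 3→Yilmaz, Block 4→Watson+Andersen, Block 5→Horvat+Andersen, Block 6→Watson, Block 7→Yilmaz+Cruz.
Total: 95 + 93 + 97 + 92 + 95 + 90 + 93 + 90 + 95 + 92 + 97 = £1029.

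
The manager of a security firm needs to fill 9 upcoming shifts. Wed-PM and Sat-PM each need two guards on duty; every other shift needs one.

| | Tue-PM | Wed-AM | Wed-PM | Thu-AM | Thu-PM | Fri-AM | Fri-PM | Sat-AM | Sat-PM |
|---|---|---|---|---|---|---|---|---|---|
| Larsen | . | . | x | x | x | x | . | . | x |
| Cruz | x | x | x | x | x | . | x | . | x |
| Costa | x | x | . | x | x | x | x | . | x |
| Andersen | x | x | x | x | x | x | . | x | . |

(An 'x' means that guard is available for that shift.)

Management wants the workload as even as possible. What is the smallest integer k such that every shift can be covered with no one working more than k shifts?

3

With 4 guards and 11 worker-slots to fill, someone must work at least ⌈11/4⌉ = 3 shifts, so k ≥ 3.
k = 3 works: Tue-PM→Cruz, Wed-AM→Cruz, Wed-PM→Larsen+Andersen, Thu-AM→Costa, Thu-PM→Costa, Fri-AM→Larsen, Fri-PM→Cruz, Sat-AM→Andersen, Sat-PM→Larsen+Costa.
Loads: Larsen 3, Cruz 3, Costa 3, Andersen 2 — all ≤ 3.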